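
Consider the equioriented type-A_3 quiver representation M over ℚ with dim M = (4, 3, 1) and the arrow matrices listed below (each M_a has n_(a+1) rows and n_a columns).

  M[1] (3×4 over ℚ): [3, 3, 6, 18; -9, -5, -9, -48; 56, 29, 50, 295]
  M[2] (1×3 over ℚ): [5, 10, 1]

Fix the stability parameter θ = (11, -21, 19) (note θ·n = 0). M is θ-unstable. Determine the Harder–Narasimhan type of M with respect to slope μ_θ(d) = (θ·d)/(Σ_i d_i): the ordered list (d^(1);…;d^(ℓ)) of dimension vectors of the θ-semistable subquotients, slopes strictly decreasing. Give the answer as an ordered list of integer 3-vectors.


Barcode: M ≅ I[1,1], I[1,2]^2, I[1,3]. HN layers by μ_θ (3 steps, strictly decreasing):
  μ^(1)=19; μ^(2)=11; μ^(3)=-5

((0, 0, 1); (1, 0, 0); (3, 3, 0))


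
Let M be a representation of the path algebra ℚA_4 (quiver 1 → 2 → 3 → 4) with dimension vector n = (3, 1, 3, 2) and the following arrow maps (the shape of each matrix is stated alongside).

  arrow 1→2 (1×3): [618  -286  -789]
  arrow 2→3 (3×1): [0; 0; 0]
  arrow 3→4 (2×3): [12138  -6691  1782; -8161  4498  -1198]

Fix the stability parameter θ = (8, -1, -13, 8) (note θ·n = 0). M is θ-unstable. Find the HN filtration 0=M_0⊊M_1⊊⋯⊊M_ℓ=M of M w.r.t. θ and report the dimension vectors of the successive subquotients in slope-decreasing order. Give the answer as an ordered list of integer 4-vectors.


Barcode: M ≅ I[1,1]^2, I[1,2], I[3,3], I[3,4]^2. HN layers by μ_θ (3 steps, strictly decreasing):
  μ^(1)=8; μ^(2)=7/2; μ^(3)=-13

((2, 0, 0, 2); (1, 1, 0, 0); (0, 0, 3, 0))


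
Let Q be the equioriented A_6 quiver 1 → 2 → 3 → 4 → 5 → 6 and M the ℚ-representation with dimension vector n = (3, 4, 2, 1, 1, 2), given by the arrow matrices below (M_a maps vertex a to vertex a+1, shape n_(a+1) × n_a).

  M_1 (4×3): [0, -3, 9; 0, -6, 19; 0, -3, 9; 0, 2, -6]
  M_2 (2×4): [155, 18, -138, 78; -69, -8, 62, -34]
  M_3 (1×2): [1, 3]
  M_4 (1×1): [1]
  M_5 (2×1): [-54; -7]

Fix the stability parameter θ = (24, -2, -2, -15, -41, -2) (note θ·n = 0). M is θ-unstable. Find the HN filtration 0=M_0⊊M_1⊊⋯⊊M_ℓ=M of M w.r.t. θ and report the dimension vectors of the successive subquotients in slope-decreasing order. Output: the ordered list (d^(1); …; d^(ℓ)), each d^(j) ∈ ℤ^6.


Interval decomposition of M: I[1,1], I[1,3], I[1,6], I[2,2]^2, I[6,6].
HN type (ℓ=4): μ^(1)=24; μ^(2)=20/3; μ^(3)=-2; μ^(4)=-36/5

((1, 0, 0, 0, 0, 0); (1, 1, 1, 0, 0, 0); (0, 2, 0, 0, 0, 2); (1, 1, 1, 1, 1, 0))


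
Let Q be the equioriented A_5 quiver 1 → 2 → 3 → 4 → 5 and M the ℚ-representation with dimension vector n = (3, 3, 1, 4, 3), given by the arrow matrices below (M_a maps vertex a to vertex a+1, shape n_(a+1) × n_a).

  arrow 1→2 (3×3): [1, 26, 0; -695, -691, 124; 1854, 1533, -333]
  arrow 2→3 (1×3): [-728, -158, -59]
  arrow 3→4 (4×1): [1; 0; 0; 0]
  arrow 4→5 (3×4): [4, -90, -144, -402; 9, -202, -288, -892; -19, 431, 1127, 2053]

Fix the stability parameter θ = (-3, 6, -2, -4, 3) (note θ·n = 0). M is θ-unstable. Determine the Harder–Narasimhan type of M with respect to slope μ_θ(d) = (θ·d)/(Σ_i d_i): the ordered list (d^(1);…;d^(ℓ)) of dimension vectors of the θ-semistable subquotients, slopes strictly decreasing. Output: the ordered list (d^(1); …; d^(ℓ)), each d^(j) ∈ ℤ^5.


Barcode: M ≅ I[1,2]^2, I[1,5], I[4,4], I[4,5]^2. HN layers by μ_θ (5 steps, strictly decreasing):
  μ^(1)=6; μ^(2)=3; μ^(3)=0; μ^(4)=-3; μ^(5)=-4

((0, 2, 0, 0, 0); (0, 0, 0, 0, 3); (0, 1, 1, 1, 0); (3, 0, 0, 0, 0); (0, 0, 0, 3, 0))


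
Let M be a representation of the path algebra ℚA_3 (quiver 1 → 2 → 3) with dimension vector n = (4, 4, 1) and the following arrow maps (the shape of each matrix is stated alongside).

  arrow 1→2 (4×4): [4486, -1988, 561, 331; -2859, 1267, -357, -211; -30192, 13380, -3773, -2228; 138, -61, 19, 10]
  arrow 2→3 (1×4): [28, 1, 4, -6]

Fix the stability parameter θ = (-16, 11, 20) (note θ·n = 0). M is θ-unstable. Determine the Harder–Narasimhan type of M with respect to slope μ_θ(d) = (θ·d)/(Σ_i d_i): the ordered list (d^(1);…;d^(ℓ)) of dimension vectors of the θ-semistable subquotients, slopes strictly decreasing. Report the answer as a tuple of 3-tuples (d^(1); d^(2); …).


Interval decomposition of M: I[1,2]^3, I[1,3].
HN type (ℓ=3): μ^(1)=20; μ^(2)=11; μ^(3)=-16

((0, 0, 1); (0, 4, 0); (4, 0, 0))


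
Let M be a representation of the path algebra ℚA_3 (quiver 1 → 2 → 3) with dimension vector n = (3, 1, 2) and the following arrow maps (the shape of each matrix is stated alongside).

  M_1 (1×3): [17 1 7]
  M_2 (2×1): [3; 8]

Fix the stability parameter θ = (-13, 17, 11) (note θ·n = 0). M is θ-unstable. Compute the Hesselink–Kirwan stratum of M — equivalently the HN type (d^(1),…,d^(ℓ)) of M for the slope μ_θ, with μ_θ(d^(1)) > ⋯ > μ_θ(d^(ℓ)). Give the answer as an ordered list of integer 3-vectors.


Interval decomposition of M: I[1,1]^2, I[1,3], I[3,3].
HN type (ℓ=3): μ^(1)=14; μ^(2)=11; μ^(3)=-13

((0, 1, 1); (0, 0, 1); (3, 0, 0))


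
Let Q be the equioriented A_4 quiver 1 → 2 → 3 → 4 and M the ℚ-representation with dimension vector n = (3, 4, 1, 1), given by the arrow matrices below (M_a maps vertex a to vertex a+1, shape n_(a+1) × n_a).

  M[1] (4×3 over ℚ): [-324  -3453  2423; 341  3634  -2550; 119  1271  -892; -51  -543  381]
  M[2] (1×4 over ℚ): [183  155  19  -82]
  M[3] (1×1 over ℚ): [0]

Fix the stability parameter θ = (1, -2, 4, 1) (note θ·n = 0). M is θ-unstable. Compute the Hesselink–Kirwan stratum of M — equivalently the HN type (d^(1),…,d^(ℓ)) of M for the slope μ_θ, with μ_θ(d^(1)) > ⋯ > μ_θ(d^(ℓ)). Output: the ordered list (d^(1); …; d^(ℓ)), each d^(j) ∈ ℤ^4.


Barcode: M ≅ I[1,2]^2, I[1,3], I[2,2], I[4,4]. HN layers by μ_θ (4 steps, strictly decreasing):
  μ^(1)=4; μ^(2)=1; μ^(3)=-1/2; μ^(4)=-2

((0, 0, 1, 0); (0, 0, 0, 1); (3, 3, 0, 0); (0, 1, 0, 0))


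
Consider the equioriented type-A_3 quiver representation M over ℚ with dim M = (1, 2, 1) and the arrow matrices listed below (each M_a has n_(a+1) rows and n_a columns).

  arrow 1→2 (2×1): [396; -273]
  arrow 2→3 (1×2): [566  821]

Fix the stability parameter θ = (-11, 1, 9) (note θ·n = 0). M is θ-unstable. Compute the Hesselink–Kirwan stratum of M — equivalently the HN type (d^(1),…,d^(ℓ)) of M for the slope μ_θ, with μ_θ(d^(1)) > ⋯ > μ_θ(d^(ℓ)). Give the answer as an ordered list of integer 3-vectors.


Interval decomposition of M: I[1,3], I[2,2].
HN type (ℓ=3): μ^(1)=9; μ^(2)=1; μ^(3)=-11

((0, 0, 1); (0, 2, 0); (1, 0, 0))


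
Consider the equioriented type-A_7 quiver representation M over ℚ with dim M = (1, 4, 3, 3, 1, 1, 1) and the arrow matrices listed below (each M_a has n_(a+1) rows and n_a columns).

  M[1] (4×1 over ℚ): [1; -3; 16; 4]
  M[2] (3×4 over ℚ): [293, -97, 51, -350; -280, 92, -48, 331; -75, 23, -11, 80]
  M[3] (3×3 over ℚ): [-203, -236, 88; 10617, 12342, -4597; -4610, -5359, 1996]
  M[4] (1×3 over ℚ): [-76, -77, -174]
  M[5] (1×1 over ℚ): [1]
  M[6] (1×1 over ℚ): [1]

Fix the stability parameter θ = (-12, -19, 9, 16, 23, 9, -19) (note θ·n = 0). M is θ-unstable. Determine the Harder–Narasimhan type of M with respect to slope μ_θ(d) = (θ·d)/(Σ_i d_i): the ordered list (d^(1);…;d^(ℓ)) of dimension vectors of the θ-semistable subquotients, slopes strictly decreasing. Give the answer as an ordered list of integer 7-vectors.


Barcode: M ≅ I[1,2], I[2,4]^2, I[2,7]. HN layers by μ_θ (5 steps, strictly decreasing):
  μ^(1)=16; μ^(2)=9; μ^(3)=38/5; μ^(4)=-31/2; μ^(5)=-19

((0, 0, 0, 2, 0, 0, 0); (0, 0, 2, 0, 0, 0, 0); (0, 0, 1, 1, 1, 1, 1); (1, 1, 0, 0, 0, 0, 0); (0, 3, 0, 0, 0, 0, 0))


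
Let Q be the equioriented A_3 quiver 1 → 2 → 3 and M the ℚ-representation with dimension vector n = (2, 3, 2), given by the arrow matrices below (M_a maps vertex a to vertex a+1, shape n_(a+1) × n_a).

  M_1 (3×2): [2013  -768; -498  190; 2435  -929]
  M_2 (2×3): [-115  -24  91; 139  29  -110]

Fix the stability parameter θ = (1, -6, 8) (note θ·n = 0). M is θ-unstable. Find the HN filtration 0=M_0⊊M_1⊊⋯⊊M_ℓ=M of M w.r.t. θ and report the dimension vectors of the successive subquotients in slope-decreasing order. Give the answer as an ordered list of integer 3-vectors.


Interval decomposition of M: I[1,3]^2, I[2,2].
HN type (ℓ=3): μ^(1)=8; μ^(2)=-5/2; μ^(3)=-6

((0, 0, 2); (2, 2, 0); (0, 1, 0))


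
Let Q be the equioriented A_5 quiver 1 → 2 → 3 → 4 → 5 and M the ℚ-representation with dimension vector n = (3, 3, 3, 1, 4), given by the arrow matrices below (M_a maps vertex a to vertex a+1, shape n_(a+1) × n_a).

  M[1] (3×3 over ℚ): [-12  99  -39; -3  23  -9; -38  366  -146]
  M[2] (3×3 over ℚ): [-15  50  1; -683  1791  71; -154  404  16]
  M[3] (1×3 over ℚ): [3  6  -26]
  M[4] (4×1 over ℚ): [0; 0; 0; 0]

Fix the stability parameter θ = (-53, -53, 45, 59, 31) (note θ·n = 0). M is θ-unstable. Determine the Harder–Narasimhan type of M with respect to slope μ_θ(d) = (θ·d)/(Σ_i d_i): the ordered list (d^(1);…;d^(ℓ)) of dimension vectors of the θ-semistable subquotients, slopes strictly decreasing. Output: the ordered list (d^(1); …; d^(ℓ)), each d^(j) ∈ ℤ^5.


Interval decomposition of M: I[1,1], I[1,3], I[1,4], I[2,3], I[5,5]^4.
HN type (ℓ=4): μ^(1)=59; μ^(2)=45; μ^(3)=31; μ^(4)=-53

((0, 0, 0, 1, 0); (0, 0, 3, 0, 0); (0, 0, 0, 0, 4); (3, 3, 0, 0, 0))


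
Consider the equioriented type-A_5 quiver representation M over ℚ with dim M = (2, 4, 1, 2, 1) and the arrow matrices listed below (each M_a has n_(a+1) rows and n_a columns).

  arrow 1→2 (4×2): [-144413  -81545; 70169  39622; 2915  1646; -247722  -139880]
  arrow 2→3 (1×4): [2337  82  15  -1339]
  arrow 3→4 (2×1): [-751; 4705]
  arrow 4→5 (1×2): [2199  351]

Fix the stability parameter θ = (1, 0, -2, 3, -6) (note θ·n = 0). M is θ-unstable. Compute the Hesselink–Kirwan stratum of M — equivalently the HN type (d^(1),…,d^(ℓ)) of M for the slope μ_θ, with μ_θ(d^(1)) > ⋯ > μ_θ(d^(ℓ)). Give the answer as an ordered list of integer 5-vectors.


Interval decomposition of M: I[1,2], I[1,5], I[2,2]^2, I[4,4].
HN type (ℓ=4): μ^(1)=3; μ^(2)=1/2; μ^(3)=0; μ^(4)=-4/5

((0, 0, 0, 1, 0); (1, 1, 0, 0, 0); (0, 2, 0, 0, 0); (1, 1, 1, 1, 1))


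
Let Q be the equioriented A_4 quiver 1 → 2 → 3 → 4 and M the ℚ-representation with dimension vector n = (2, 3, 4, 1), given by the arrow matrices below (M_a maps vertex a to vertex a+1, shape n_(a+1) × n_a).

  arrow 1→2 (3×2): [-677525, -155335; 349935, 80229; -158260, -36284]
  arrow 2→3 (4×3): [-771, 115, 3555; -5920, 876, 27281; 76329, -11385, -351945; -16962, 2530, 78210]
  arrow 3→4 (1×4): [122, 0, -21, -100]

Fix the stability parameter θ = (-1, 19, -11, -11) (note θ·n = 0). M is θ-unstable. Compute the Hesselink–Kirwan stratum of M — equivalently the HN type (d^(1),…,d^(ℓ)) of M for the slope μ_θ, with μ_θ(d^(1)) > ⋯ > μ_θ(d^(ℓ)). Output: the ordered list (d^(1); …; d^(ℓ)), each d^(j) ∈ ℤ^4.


Via rank(M_{q-1}∘⋯∘M_p): M ≅ I[1,1], I[1,2], I[2,3], I[2,4], I[3,3]^2.
μ_θ-semistable layers: μ^(1)=19; μ^(2)=4; μ^(3)=-1; μ^(4)=-11

((0, 1, 0, 0); (0, 1, 1, 0); (2, 1, 1, 1); (0, 0, 2, 0))


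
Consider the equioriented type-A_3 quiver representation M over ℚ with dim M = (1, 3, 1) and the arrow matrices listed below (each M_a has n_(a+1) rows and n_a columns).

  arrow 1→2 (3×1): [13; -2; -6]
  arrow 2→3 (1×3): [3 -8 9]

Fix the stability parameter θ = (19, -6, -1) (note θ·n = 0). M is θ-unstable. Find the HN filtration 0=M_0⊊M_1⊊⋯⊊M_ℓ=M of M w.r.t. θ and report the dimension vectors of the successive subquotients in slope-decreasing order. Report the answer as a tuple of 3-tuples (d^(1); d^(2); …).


Via rank(M_{q-1}∘⋯∘M_p): M ≅ I[1,3], I[2,2]^2.
μ_θ-semistable layers: μ^(1)=4; μ^(2)=-6

((1, 1, 1); (0, 2, 0))


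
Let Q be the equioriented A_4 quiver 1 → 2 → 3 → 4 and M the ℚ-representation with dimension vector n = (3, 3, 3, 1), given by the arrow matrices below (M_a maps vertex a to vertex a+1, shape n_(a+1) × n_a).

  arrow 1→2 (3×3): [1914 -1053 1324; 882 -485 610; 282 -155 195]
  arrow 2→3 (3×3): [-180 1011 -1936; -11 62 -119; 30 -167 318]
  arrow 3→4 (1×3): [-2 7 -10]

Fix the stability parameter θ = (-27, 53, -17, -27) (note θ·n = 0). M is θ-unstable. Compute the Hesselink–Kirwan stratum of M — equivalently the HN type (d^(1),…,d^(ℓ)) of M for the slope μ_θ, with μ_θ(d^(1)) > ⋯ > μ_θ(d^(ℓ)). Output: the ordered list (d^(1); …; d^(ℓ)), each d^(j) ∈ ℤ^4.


Barcode: M ≅ I[1,1], I[1,3], I[1,4], I[2,3]. HN layers by μ_θ (3 steps, strictly decreasing):
  μ^(1)=18; μ^(2)=3; μ^(3)=-27

((0, 2, 2, 0); (0, 1, 1, 1); (3, 0, 0, 0))


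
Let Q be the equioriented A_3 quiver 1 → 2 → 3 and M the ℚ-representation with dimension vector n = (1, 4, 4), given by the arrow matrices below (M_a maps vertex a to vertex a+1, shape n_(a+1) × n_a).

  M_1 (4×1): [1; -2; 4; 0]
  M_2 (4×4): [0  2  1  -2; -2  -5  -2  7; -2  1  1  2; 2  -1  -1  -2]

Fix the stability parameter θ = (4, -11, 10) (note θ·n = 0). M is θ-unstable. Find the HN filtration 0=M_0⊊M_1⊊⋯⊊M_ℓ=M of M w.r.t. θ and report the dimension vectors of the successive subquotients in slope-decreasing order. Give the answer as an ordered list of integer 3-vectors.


Interval decomposition of M: I[1,2], I[2,3]^3, I[3,3].
HN type (ℓ=3): μ^(1)=10; μ^(2)=-7/2; μ^(3)=-11

((0, 0, 4); (1, 1, 0); (0, 3, 0))


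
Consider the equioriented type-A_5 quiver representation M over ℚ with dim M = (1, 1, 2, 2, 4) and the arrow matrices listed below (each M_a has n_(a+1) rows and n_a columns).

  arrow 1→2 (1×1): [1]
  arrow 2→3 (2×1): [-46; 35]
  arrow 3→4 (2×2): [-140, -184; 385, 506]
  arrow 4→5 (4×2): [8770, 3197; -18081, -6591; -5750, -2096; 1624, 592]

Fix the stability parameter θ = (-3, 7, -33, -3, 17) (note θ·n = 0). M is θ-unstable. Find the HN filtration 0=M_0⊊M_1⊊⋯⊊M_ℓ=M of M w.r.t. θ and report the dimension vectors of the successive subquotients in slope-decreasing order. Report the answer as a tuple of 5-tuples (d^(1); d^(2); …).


Interval decomposition of M: I[1,3], I[3,5], I[4,5], I[5,5]^2.
HN type (ℓ=4): μ^(1)=17; μ^(2)=-3; μ^(3)=-29/3; μ^(4)=-33

((0, 0, 0, 0, 4); (0, 0, 0, 2, 0); (1, 1, 1, 0, 0); (0, 0, 1, 0, 0))


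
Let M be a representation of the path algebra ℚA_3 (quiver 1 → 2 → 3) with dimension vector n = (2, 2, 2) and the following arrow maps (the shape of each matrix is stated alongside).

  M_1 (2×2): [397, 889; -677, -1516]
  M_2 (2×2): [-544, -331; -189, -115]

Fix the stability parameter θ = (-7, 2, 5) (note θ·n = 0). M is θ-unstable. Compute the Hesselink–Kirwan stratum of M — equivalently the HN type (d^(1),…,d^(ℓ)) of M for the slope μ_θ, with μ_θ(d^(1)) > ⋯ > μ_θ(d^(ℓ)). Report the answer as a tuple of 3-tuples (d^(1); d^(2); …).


Barcode: M ≅ I[1,3]^2. HN layers by μ_θ (3 steps, strictly decreasing):
  μ^(1)=5; μ^(2)=2; μ^(3)=-7

((0, 0, 2); (0, 2, 0); (2, 0, 0))


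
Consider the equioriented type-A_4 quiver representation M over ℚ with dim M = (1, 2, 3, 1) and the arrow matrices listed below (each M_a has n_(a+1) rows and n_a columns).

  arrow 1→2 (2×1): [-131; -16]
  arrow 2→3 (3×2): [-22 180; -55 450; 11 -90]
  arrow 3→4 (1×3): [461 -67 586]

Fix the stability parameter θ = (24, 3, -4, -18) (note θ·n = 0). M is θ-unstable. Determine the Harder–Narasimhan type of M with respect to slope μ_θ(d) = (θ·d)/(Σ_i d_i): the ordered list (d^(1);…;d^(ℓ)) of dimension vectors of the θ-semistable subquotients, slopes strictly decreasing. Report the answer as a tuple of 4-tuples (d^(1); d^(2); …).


Via rank(M_{q-1}∘⋯∘M_p): M ≅ I[1,4], I[2,2], I[3,3]^2.
μ_θ-semistable layers: μ^(1)=3; μ^(2)=5/4; μ^(3)=-4

((0, 1, 0, 0); (1, 1, 1, 1); (0, 0, 2, 0))


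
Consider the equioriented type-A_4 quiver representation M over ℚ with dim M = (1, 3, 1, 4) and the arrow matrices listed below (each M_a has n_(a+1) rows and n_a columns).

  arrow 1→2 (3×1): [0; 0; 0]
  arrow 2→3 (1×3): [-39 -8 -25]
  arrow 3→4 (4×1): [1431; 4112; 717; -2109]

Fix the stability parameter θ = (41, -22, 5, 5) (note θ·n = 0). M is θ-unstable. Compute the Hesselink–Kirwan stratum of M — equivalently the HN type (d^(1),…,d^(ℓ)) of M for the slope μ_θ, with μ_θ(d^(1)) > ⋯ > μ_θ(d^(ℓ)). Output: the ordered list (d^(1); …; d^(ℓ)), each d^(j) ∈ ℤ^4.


Interval decomposition of M: I[1,1], I[2,2]^2, I[2,4], I[4,4]^3.
HN type (ℓ=3): μ^(1)=41; μ^(2)=5; μ^(3)=-22

((1, 0, 0, 0); (0, 0, 1, 4); (0, 3, 0, 0))


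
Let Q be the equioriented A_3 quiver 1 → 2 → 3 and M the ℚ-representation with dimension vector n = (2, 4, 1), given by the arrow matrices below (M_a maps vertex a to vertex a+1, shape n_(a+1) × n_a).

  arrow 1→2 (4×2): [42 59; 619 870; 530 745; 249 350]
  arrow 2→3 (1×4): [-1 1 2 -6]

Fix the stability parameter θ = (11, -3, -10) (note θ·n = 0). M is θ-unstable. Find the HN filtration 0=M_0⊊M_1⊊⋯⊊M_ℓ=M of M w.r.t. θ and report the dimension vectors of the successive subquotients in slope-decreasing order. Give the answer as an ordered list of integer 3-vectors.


Barcode: M ≅ I[1,2], I[1,3], I[2,2]^2. HN layers by μ_θ (3 steps, strictly decreasing):
  μ^(1)=4; μ^(2)=-2/3; μ^(3)=-3

((1, 1, 0); (1, 1, 1); (0, 2, 0))


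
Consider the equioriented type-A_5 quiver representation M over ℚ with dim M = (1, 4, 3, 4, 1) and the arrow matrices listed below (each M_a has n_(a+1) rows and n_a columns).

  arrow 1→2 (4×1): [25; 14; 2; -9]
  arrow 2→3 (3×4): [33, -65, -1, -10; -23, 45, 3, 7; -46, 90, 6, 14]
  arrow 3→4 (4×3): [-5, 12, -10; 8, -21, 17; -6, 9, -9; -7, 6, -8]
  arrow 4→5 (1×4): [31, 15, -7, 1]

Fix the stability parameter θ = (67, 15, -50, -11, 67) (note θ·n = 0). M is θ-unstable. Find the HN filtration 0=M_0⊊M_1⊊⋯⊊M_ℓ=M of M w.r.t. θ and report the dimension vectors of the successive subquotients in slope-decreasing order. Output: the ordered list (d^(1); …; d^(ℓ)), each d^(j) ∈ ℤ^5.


Via rank(M_{q-1}∘⋯∘M_p): M ≅ I[1,4], I[2,2]^2, I[2,4], I[3,3], I[4,4], I[4,5].
μ_θ-semistable layers: μ^(1)=67; μ^(2)=15; μ^(3)=21/4; μ^(4)=-11; μ^(5)=-35/2; μ^(6)=-50

((0, 0, 0, 0, 1); (0, 2, 0, 0, 0); (1, 1, 1, 1, 0); (0, 0, 0, 3, 0); (0, 1, 1, 0, 0); (0, 0, 1, 0, 0))


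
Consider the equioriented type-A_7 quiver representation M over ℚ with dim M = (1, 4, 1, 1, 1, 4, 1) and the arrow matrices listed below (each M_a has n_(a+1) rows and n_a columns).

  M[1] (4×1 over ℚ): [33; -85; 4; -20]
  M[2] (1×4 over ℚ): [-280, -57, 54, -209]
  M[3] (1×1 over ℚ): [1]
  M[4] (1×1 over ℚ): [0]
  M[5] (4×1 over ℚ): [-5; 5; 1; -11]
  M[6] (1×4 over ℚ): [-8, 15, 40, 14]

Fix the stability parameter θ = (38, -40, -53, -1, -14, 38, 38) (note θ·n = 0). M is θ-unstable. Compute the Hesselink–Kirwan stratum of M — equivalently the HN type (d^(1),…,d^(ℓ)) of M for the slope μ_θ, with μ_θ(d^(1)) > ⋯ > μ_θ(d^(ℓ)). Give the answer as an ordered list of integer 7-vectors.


Interval decomposition of M: I[1,4], I[2,2]^3, I[5,7], I[6,6]^3.
HN type (ℓ=5): μ^(1)=38; μ^(2)=-1; μ^(3)=-14; μ^(4)=-55/3; μ^(5)=-40

((0, 0, 0, 0, 0, 4, 1); (0, 0, 0, 1, 0, 0, 0); (0, 0, 0, 0, 1, 0, 0); (1, 1, 1, 0, 0, 0, 0); (0, 3, 0, 0, 0, 0, 0))


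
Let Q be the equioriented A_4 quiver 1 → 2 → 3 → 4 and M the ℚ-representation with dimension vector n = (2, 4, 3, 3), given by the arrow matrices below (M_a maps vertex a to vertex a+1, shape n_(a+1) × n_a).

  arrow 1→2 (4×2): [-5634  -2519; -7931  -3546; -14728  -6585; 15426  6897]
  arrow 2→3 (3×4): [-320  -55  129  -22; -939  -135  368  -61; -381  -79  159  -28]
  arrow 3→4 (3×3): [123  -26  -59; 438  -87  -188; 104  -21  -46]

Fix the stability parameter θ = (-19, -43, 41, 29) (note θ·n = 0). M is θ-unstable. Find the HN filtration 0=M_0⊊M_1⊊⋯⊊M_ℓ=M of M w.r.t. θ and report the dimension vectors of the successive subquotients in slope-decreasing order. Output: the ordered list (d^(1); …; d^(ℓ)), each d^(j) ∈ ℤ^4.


Interval decomposition of M: I[1,4]^2, I[2,2], I[2,4].
HN type (ℓ=3): μ^(1)=35; μ^(2)=-31; μ^(3)=-43

((0, 0, 3, 3); (2, 2, 0, 0); (0, 2, 0, 0))


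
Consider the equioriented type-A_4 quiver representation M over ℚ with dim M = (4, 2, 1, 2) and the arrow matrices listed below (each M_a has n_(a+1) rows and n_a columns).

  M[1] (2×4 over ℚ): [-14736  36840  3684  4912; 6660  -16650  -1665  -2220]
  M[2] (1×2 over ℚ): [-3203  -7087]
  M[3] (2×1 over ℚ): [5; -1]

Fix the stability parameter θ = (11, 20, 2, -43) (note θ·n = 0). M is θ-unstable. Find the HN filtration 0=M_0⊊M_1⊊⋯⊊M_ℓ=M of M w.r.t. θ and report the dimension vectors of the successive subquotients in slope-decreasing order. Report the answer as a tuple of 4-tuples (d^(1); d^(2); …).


Barcode: M ≅ I[1,1]^3, I[1,4], I[2,2], I[4,4]. HN layers by μ_θ (4 steps, strictly decreasing):
  μ^(1)=20; μ^(2)=11; μ^(3)=-5/2; μ^(4)=-43

((0, 1, 0, 0); (3, 0, 0, 0); (1, 1, 1, 1); (0, 0, 0, 1))


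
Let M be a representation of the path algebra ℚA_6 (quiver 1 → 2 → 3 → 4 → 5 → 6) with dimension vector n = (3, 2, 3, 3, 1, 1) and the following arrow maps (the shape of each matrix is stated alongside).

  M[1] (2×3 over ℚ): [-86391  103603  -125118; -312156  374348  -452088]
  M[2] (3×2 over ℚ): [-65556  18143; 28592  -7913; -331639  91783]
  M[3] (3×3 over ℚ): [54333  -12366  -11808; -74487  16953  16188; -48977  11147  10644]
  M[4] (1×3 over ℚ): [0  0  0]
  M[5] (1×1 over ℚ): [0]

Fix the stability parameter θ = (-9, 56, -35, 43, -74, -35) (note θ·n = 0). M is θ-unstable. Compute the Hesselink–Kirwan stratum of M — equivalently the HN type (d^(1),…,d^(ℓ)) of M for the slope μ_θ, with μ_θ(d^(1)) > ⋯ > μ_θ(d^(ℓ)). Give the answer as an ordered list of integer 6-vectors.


Interval decomposition of M: I[1,1]^2, I[1,3], I[2,4], I[3,4], I[4,4], I[5,5], I[6,6].
HN type (ℓ=5): μ^(1)=43; μ^(2)=21/2; μ^(3)=-9; μ^(4)=-35; μ^(5)=-74

((0, 0, 0, 3, 0, 0); (0, 2, 2, 0, 0, 0); (3, 0, 0, 0, 0, 0); (0, 0, 1, 0, 0, 1); (0, 0, 0, 0, 1, 0))


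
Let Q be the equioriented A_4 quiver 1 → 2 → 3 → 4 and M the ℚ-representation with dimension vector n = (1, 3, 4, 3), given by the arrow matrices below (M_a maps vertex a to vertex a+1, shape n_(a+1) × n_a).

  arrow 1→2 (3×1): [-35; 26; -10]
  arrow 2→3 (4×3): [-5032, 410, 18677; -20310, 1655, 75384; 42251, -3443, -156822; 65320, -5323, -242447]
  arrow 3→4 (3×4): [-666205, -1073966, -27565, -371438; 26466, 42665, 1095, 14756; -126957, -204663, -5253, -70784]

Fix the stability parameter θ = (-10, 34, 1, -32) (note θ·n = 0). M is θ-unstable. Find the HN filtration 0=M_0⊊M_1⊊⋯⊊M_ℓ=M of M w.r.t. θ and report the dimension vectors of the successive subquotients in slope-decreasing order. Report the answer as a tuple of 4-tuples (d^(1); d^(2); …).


Via rank(M_{q-1}∘⋯∘M_p): M ≅ I[1,4], I[2,4]^2, I[3,3].
μ_θ-semistable layers: μ^(1)=1; μ^(2)=-10

((0, 3, 4, 3); (1, 0, 0, 0))


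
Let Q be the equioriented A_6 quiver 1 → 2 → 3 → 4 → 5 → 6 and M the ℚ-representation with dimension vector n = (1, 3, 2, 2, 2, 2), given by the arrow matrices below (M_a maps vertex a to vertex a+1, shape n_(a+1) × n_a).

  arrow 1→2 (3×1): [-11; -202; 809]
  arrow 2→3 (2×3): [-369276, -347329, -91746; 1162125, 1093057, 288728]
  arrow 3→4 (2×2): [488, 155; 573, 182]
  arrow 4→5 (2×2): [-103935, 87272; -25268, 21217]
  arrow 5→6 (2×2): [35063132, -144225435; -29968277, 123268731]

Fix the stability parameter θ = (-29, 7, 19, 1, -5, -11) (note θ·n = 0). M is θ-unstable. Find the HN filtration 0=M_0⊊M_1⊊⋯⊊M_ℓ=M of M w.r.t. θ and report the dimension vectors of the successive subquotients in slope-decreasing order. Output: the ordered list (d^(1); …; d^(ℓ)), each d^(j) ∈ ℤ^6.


Interval decomposition of M: I[1,6], I[2,2], I[2,6].
HN type (ℓ=3): μ^(1)=7; μ^(2)=11/5; μ^(3)=-29

((0, 1, 0, 0, 0, 0); (0, 2, 2, 2, 2, 2); (1, 0, 0, 0, 0, 0))


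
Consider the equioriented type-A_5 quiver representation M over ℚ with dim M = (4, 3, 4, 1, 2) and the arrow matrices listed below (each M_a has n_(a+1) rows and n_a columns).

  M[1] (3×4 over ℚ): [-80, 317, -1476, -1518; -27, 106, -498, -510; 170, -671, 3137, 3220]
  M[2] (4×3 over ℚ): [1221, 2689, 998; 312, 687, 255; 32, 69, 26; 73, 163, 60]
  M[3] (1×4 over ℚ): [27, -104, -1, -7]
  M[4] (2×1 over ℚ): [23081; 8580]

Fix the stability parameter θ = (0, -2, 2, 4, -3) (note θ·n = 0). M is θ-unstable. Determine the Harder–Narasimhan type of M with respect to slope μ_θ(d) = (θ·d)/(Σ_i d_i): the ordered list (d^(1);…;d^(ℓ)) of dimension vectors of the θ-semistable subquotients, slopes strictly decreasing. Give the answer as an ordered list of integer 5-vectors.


Via rank(M_{q-1}∘⋯∘M_p): M ≅ I[1,1], I[1,3]^2, I[1,5], I[3,3], I[5,5].
μ_θ-semistable layers: μ^(1)=2; μ^(2)=1; μ^(3)=0; μ^(4)=-1; μ^(5)=-3

((0, 0, 3, 0, 0); (0, 0, 1, 1, 1); (1, 0, 0, 0, 0); (3, 3, 0, 0, 0); (0, 0, 0, 0, 1))


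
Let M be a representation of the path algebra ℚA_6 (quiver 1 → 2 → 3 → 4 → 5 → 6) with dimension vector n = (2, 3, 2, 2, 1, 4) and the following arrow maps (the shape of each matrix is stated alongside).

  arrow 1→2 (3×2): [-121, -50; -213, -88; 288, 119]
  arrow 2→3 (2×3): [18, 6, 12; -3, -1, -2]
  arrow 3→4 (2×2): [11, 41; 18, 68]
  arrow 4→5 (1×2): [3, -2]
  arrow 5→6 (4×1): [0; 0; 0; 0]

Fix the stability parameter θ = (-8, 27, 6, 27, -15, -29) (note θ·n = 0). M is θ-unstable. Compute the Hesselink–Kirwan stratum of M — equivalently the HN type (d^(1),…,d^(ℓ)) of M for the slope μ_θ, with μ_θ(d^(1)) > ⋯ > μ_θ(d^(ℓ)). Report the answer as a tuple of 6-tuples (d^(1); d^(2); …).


Interval decomposition of M: I[1,2]^2, I[2,5], I[3,4], I[6,6]^4.
HN type (ℓ=5): μ^(1)=27; μ^(2)=45/4; μ^(3)=6; μ^(4)=-8; μ^(5)=-29

((0, 2, 0, 1, 0, 0); (0, 1, 1, 1, 1, 0); (0, 0, 1, 0, 0, 0); (2, 0, 0, 0, 0, 0); (0, 0, 0, 0, 0, 4))


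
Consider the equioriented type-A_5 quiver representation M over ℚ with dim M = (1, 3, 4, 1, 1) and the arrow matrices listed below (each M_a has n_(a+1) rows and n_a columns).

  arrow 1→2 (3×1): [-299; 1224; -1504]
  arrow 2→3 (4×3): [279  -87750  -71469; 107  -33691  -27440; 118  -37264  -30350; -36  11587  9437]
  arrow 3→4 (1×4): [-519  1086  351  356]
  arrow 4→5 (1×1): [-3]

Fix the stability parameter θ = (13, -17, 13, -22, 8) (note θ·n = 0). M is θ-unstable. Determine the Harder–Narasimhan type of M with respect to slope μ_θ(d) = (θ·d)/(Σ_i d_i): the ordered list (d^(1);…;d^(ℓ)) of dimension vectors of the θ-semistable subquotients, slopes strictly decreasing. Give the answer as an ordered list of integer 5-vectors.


Interval decomposition of M: I[1,5], I[2,2], I[2,3], I[3,3]^2.
HN type (ℓ=4): μ^(1)=13; μ^(2)=8; μ^(3)=-13/4; μ^(4)=-17

((0, 0, 3, 0, 0); (0, 0, 0, 0, 1); (1, 1, 1, 1, 0); (0, 2, 0, 0, 0))


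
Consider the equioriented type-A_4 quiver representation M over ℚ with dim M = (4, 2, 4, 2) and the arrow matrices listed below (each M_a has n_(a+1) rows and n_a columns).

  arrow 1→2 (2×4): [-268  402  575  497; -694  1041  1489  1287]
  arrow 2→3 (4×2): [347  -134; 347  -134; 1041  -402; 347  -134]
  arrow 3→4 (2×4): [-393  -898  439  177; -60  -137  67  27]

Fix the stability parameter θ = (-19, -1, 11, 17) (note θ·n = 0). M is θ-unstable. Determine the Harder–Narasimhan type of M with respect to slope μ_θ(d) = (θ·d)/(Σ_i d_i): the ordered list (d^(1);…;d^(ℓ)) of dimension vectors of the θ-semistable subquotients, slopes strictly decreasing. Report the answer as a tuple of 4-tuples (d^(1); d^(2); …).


Interval decomposition of M: I[1,1]^2, I[1,2], I[1,4], I[3,3]^2, I[3,4].
HN type (ℓ=4): μ^(1)=17; μ^(2)=11; μ^(3)=-1; μ^(4)=-19

((0, 0, 0, 2); (0, 0, 4, 0); (0, 2, 0, 0); (4, 0, 0, 0))


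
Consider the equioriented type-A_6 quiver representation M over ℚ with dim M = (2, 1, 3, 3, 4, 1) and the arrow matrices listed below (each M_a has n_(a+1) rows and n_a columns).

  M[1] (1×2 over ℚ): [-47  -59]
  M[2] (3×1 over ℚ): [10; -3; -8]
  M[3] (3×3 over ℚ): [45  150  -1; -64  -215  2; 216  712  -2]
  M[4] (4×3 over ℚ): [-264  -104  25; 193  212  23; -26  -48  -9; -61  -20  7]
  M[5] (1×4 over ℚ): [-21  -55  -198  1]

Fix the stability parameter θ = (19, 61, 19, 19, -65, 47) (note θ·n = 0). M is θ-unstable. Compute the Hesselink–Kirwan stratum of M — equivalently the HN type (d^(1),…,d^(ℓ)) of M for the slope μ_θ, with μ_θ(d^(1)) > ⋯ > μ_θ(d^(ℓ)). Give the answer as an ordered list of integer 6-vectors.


Interval decomposition of M: I[1,1], I[1,5], I[3,4], I[3,6], I[5,5]^2.
HN type (ℓ=5): μ^(1)=47; μ^(2)=19; μ^(3)=53/5; μ^(4)=-9; μ^(5)=-65

((0, 0, 0, 0, 0, 1); (1, 0, 1, 1, 0, 0); (1, 1, 1, 1, 1, 0); (0, 0, 1, 1, 1, 0); (0, 0, 0, 0, 2, 0))


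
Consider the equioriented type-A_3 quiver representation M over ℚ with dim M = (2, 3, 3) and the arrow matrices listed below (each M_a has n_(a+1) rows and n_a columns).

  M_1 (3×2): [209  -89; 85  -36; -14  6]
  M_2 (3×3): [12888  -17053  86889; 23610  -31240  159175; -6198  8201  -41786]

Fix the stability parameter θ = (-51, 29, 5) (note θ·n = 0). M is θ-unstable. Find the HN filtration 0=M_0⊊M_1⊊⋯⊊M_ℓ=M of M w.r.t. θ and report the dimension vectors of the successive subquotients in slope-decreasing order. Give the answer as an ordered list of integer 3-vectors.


Via rank(M_{q-1}∘⋯∘M_p): M ≅ I[1,2], I[1,3], I[2,3], I[3,3].
μ_θ-semistable layers: μ^(1)=29; μ^(2)=17; μ^(3)=5; μ^(4)=-51

((0, 1, 0); (0, 2, 2); (0, 0, 1); (2, 0, 0))


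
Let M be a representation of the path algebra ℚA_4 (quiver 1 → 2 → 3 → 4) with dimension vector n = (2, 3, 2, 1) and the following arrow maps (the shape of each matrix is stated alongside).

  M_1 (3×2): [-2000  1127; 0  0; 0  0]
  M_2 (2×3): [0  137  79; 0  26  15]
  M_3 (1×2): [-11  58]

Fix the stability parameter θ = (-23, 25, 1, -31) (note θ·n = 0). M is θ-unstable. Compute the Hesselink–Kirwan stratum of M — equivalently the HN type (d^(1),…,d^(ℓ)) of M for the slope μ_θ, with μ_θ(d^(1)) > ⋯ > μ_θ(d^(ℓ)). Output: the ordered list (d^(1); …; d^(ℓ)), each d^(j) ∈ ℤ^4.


Interval decomposition of M: I[1,1], I[1,2], I[2,3], I[2,4].
HN type (ℓ=4): μ^(1)=25; μ^(2)=13; μ^(3)=-5/3; μ^(4)=-23

((0, 1, 0, 0); (0, 1, 1, 0); (0, 1, 1, 1); (2, 0, 0, 0))


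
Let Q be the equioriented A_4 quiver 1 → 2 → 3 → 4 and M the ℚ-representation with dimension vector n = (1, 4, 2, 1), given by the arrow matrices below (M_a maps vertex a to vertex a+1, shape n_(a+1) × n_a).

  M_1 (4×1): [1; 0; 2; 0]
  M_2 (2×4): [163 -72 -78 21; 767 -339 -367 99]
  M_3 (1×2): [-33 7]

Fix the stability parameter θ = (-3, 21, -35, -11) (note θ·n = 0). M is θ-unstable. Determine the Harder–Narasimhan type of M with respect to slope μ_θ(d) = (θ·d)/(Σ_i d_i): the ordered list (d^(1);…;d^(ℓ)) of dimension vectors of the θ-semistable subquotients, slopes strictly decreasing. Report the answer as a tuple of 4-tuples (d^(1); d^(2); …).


Barcode: M ≅ I[1,3], I[2,2]^2, I[2,4]. HN layers by μ_θ (3 steps, strictly decreasing):
  μ^(1)=21; μ^(2)=-17/3; μ^(3)=-25/3

((0, 2, 0, 0); (1, 1, 1, 0); (0, 1, 1, 1))


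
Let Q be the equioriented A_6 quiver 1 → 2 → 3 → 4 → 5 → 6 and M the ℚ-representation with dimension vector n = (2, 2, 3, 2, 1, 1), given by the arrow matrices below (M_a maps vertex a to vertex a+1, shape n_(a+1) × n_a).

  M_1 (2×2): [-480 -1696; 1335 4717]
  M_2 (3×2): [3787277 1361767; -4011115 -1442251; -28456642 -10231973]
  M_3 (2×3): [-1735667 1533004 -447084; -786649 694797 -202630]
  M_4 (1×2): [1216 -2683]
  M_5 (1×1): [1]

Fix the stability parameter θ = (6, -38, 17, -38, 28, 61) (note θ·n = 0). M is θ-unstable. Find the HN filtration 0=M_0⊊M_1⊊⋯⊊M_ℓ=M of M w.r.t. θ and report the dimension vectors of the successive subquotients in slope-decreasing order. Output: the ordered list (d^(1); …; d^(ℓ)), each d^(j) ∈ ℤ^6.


Via rank(M_{q-1}∘⋯∘M_p): M ≅ I[1,1], I[1,4], I[2,6], I[3,3].
μ_θ-semistable layers: μ^(1)=61; μ^(2)=28; μ^(3)=17; μ^(4)=6; μ^(5)=-21/2; μ^(6)=-16; μ^(7)=-38

((0, 0, 0, 0, 0, 1); (0, 0, 0, 0, 1, 0); (0, 0, 1, 0, 0, 0); (1, 0, 0, 0, 0, 0); (0, 0, 2, 2, 0, 0); (1, 1, 0, 0, 0, 0); (0, 1, 0, 0, 0, 0))


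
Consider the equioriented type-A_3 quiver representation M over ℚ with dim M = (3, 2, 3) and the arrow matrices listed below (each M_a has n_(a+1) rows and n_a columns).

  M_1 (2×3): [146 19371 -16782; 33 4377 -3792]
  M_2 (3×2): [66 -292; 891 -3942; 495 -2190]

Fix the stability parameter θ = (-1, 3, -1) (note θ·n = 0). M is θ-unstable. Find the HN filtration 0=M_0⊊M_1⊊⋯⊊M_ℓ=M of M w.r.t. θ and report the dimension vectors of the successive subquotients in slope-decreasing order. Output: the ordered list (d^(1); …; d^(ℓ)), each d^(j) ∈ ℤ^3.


Barcode: M ≅ I[1,1], I[1,2], I[1,3], I[3,3]^2. HN layers by μ_θ (3 steps, strictly decreasing):
  μ^(1)=3; μ^(2)=1; μ^(3)=-1

((0, 1, 0); (0, 1, 1); (3, 0, 2))


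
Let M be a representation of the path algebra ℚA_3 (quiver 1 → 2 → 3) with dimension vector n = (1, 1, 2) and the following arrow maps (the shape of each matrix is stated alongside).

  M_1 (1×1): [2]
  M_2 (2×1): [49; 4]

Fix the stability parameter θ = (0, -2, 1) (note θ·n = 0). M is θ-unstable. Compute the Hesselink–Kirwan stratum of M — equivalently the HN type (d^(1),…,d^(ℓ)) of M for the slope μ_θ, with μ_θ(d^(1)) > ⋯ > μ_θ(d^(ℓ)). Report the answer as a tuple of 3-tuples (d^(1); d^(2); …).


Via rank(M_{q-1}∘⋯∘M_p): M ≅ I[1,3], I[3,3].
μ_θ-semistable layers: μ^(1)=1; μ^(2)=-1

((0, 0, 2); (1, 1, 0))


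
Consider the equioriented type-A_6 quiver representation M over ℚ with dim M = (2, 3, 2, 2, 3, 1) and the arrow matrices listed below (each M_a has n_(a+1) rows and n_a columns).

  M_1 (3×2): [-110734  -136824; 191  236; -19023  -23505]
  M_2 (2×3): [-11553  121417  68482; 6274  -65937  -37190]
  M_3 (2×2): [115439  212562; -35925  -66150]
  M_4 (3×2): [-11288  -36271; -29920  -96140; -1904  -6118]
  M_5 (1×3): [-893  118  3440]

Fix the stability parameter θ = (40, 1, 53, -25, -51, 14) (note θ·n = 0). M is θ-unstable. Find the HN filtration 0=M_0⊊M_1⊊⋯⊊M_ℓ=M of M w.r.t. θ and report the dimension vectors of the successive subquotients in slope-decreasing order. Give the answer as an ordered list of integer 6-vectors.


Barcode: M ≅ I[1,3], I[1,6], I[2,2], I[4,4], I[5,5]^2. HN layers by μ_θ (7 steps, strictly decreasing):
  μ^(1)=53; μ^(2)=41/2; μ^(3)=14; μ^(4)=18/5; μ^(5)=1; μ^(6)=-25; μ^(7)=-51

((0, 0, 1, 0, 0, 0); (1, 1, 0, 0, 0, 0); (0, 0, 0, 0, 0, 1); (1, 1, 1, 1, 1, 0); (0, 1, 0, 0, 0, 0); (0, 0, 0, 1, 0, 0); (0, 0, 0, 0, 2, 0))


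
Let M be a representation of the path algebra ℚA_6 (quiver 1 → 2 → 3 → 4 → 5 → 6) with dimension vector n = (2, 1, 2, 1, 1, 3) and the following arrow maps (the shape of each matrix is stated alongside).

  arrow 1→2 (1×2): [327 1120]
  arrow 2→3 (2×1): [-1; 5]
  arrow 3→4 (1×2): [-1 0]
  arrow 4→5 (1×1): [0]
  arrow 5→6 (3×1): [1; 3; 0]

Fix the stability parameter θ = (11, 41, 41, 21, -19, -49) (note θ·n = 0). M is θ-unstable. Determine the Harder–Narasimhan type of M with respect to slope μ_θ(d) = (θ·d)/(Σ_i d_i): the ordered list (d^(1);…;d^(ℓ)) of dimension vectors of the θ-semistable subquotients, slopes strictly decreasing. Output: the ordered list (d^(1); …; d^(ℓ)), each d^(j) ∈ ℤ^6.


Interval decomposition of M: I[1,1], I[1,4], I[3,3], I[5,6], I[6,6]^2.
HN type (ℓ=5): μ^(1)=41; μ^(2)=103/3; μ^(3)=11; μ^(4)=-34; μ^(5)=-49

((0, 0, 1, 0, 0, 0); (0, 1, 1, 1, 0, 0); (2, 0, 0, 0, 0, 0); (0, 0, 0, 0, 1, 1); (0, 0, 0, 0, 0, 2))


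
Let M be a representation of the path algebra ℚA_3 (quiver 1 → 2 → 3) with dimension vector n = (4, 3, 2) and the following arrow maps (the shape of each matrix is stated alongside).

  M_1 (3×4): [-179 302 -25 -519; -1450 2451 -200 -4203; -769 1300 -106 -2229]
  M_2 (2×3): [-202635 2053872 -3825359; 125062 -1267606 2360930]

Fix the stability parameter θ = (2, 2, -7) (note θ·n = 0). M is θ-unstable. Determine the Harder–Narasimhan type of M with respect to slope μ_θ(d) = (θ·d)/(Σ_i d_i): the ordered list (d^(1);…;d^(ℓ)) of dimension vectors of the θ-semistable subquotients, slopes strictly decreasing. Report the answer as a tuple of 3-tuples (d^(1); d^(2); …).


Barcode: M ≅ I[1,1], I[1,2], I[1,3]^2. HN layers by μ_θ (2 steps, strictly decreasing):
  μ^(1)=2; μ^(2)=-1

((2, 1, 0); (2, 2, 2))


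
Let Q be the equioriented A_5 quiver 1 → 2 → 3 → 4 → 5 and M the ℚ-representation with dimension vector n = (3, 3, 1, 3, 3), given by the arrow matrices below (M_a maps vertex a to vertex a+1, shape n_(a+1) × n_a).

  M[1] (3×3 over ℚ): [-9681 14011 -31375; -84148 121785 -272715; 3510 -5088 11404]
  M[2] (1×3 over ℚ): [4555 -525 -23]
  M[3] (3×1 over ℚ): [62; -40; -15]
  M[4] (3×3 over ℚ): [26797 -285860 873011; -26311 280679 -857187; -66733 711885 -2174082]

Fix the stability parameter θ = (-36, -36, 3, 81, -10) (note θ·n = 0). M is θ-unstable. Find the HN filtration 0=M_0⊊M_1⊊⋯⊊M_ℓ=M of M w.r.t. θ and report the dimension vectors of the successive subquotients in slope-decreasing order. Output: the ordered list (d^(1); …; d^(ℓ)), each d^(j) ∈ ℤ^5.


Via rank(M_{q-1}∘⋯∘M_p): M ≅ I[1,2]^2, I[1,5], I[4,5]^2.
μ_θ-semistable layers: μ^(1)=71/2; μ^(2)=3; μ^(3)=-36

((0, 0, 0, 3, 3); (0, 0, 1, 0, 0); (3, 3, 0, 0, 0))


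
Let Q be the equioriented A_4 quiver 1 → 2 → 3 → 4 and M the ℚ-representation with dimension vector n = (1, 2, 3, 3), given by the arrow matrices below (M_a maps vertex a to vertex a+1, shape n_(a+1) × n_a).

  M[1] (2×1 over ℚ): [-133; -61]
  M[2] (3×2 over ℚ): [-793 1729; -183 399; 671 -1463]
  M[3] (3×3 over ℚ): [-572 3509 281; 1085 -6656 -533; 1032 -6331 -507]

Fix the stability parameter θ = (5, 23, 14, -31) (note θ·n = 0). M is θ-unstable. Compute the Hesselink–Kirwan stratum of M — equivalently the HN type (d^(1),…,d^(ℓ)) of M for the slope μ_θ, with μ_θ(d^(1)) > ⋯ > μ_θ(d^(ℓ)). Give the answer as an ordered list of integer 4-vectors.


Via rank(M_{q-1}∘⋯∘M_p): M ≅ I[1,2], I[2,3], I[3,4]^2, I[4,4].
μ_θ-semistable layers: μ^(1)=23; μ^(2)=37/2; μ^(3)=5; μ^(4)=-17/2; μ^(5)=-31

((0, 1, 0, 0); (0, 1, 1, 0); (1, 0, 0, 0); (0, 0, 2, 2); (0, 0, 0, 1))


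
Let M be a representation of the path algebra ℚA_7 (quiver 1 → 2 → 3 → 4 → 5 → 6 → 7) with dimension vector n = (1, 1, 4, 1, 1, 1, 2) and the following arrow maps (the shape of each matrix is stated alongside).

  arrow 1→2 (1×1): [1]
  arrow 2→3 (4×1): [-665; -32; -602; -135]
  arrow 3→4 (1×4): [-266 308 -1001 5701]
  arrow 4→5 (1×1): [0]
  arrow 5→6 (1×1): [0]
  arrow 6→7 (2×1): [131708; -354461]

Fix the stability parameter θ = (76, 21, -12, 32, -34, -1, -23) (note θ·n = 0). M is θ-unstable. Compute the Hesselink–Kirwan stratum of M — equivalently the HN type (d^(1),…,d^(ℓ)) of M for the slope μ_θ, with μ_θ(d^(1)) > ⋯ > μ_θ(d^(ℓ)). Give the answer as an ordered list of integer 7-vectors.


Via rank(M_{q-1}∘⋯∘M_p): M ≅ I[1,4], I[3,3]^3, I[5,5], I[6,7], I[7,7].
μ_θ-semistable layers: μ^(1)=32; μ^(2)=85/3; μ^(3)=-12; μ^(4)=-23; μ^(5)=-34

((0, 0, 0, 1, 0, 0, 0); (1, 1, 1, 0, 0, 0, 0); (0, 0, 3, 0, 0, 1, 1); (0, 0, 0, 0, 0, 0, 1); (0, 0, 0, 0, 1, 0, 0))
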